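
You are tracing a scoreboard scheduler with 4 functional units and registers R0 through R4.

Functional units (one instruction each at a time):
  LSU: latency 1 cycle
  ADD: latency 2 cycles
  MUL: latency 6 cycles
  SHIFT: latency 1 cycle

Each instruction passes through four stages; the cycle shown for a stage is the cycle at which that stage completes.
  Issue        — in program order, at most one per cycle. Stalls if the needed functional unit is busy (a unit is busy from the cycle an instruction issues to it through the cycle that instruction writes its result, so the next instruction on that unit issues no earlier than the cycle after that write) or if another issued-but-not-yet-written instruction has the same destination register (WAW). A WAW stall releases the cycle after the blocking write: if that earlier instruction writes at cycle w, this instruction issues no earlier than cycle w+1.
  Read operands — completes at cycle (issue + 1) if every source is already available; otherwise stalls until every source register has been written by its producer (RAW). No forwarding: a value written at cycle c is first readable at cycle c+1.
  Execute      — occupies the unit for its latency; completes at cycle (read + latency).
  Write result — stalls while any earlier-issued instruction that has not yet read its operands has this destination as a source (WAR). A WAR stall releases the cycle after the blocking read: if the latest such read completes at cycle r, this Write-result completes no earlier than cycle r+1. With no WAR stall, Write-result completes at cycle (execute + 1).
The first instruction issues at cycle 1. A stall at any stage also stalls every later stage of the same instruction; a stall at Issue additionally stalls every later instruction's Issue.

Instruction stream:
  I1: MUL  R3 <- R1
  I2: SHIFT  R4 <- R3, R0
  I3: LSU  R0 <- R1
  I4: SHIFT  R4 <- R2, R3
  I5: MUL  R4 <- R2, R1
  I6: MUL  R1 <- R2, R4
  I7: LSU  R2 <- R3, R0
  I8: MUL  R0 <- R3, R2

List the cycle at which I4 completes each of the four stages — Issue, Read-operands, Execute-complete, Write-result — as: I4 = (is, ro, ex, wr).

I4 = (13, 14, 15, 16)

  I1 | 1 | 2 | 8 | 9
  I2 | 2 | 10 | 11 | 12   RAW R3: wait I1 write@9
  I3 | 3 | 4 | 5 | 11   WAR R0: wait I2 read@10
  I4 | 13 | 14 | 15 | 16   struct: SHIFT busy until I2 writes@12
  I5 | 17 | 18 | 24 | 25   WAW R4: wait I4 write@16
  I6 | 26 | 27 | 33 | 34   struct: MUL busy until I5 writes@25
  I7 | 27 | 28 | 29 | 30
  I8 | 35 | 36 | 42 | 43   struct: MUL busy until I6 writes@34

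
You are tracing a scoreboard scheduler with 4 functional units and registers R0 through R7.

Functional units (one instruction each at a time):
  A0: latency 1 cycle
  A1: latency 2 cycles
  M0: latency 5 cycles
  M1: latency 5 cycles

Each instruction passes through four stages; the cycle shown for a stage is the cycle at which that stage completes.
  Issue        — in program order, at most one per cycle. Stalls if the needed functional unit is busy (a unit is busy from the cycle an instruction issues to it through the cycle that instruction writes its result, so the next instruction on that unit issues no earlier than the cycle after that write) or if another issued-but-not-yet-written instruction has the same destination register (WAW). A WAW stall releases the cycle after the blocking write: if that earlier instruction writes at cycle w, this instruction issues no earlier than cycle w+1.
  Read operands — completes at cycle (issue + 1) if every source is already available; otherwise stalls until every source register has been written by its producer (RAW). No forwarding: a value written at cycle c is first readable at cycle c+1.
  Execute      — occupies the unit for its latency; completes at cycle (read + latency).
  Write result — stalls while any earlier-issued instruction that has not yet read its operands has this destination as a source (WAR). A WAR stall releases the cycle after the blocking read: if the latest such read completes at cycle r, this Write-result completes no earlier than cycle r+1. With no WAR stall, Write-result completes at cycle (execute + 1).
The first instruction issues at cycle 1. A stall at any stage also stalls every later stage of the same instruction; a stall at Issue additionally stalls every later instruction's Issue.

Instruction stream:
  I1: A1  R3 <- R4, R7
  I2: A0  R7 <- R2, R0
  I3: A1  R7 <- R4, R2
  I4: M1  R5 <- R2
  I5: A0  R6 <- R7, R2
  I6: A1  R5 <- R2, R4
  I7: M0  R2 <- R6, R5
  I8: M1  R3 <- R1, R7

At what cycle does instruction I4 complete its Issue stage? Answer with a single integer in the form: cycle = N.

cycle = 7

I1: IS=1 RO=2 EX=4 WR=5
I2: IS=2 RO=3 EX=4 WR=5
I3: IS=6 RO=7 EX=9 WR=10  [WAW R7: wait I2 write@5]
I4: IS=7 RO=8 EX=13 WR=14
I5: IS=8 RO=11 EX=12 WR=13  [RAW R7: wait I3 write@10]
I6: IS=15 RO=16 EX=18 WR=19  [WAW R5: wait I4 write@14]
I7: IS=16 RO=20 EX=25 WR=26  [RAW R5: wait I6 write@19]
I8: IS=17 RO=18 EX=23 WR=24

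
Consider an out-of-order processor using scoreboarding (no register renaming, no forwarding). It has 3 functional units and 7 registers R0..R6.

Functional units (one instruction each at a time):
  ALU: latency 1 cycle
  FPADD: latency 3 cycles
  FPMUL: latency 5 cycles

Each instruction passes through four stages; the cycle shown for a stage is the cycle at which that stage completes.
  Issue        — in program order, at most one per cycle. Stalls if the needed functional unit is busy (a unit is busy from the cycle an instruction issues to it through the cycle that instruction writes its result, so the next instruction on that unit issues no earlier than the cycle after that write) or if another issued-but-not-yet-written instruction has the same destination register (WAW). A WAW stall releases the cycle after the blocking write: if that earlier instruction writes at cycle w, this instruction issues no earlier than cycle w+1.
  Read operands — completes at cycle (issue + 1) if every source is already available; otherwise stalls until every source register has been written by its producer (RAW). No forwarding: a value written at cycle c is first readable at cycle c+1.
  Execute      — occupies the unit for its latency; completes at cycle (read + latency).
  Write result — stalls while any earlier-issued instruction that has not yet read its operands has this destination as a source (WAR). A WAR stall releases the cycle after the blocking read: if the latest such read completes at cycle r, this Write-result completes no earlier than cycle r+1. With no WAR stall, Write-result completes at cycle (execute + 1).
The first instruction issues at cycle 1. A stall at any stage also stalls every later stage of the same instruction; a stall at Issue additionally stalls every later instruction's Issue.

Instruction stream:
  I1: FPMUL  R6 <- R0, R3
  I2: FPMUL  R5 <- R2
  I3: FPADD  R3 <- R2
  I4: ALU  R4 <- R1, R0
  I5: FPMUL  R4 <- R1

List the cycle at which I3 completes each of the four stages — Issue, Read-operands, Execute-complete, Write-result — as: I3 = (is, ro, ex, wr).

[I1] 1/2/7/8
[I2] 9/10/15/16  (struct: FPMUL busy until I1 writes@8)
[I3] 10/11/14/15
[I4] 11/12/13/14
[I5] 17/18/23/24  (struct: FPMUL busy until I2 writes@16)

I3 = (10, 11, 14, 15)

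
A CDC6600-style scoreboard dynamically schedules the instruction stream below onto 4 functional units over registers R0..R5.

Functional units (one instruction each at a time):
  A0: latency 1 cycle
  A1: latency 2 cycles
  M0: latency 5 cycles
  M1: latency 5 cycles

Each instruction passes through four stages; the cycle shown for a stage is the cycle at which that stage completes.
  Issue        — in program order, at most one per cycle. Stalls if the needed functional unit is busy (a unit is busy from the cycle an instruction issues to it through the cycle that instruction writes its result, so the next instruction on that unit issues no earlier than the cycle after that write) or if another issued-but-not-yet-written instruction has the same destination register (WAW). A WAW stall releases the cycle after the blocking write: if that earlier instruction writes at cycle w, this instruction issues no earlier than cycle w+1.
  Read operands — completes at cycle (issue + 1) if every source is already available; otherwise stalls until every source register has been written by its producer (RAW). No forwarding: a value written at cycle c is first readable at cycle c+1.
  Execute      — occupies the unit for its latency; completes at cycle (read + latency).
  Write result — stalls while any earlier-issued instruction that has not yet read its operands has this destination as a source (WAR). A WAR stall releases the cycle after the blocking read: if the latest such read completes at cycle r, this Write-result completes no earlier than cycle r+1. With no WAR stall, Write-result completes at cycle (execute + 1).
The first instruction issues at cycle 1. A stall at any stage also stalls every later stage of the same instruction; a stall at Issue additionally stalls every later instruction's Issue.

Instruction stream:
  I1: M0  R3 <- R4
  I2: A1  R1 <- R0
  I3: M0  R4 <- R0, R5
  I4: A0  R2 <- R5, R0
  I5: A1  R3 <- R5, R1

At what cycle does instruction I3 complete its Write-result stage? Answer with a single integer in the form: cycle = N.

cycle = 16

I1 -> (1, 2, 7, 8)
I2 -> (2, 3, 5, 6)
I3 -> (9, 10, 15, 16)  // struct: M0 busy until I1 writes@8
I4 -> (10, 11, 12, 13)
I5 -> (11, 12, 14, 15)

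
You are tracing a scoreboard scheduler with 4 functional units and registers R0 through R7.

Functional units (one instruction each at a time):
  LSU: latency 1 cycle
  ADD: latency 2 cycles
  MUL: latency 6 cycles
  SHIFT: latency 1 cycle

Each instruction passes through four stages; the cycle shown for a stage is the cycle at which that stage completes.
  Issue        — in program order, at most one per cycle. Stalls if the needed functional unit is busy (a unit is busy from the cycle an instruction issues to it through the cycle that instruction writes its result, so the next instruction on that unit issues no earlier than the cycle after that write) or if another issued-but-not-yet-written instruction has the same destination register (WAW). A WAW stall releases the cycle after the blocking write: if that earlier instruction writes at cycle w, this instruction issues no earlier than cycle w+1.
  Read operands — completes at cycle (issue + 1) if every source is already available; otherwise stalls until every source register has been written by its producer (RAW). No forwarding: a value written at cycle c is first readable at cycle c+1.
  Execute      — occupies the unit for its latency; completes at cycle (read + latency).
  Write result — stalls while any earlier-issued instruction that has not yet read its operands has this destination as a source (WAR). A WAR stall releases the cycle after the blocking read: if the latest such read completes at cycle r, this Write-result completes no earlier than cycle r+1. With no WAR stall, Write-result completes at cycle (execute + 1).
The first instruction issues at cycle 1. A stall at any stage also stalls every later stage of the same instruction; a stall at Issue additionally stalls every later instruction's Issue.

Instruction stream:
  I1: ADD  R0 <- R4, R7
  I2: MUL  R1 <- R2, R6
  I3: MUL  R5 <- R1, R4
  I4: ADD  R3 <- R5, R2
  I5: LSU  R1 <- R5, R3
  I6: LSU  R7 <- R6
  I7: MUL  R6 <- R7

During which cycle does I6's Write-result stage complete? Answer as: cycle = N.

cycle 1: I1 dispatched to ADD
cycle 2: I1 operands ready · I2 dispatched to MUL
cycle 3: I2 operands ready
cycle 4: I1 complete
cycle 5: R0←I1
cycle 9: I2 complete
cycle 10: R1←I2
cycle 11: I3 dispatched to MUL
cycle 12: I3 operands ready · I4 dispatched to ADD
cycle 13: I5 dispatched to LSU
cycle 18: I3 complete
cycle 19: R5←I3
cycle 20: I4 operands ready
cycle 22: I4 complete
cycle 23: R3←I4
cycle 24: I5 operands ready
cycle 25: I5 complete
cycle 26: R1←I5
cycle 27: I6 dispatched to LSU
cycle 28: I6 operands ready · I7 dispatched to MUL
cycle 29: I6 complete
cycle 30: R7←I6
cycle 31: I7 operands ready
cycle 37: I7 complete
cycle 38: R6←I7

cycle = 30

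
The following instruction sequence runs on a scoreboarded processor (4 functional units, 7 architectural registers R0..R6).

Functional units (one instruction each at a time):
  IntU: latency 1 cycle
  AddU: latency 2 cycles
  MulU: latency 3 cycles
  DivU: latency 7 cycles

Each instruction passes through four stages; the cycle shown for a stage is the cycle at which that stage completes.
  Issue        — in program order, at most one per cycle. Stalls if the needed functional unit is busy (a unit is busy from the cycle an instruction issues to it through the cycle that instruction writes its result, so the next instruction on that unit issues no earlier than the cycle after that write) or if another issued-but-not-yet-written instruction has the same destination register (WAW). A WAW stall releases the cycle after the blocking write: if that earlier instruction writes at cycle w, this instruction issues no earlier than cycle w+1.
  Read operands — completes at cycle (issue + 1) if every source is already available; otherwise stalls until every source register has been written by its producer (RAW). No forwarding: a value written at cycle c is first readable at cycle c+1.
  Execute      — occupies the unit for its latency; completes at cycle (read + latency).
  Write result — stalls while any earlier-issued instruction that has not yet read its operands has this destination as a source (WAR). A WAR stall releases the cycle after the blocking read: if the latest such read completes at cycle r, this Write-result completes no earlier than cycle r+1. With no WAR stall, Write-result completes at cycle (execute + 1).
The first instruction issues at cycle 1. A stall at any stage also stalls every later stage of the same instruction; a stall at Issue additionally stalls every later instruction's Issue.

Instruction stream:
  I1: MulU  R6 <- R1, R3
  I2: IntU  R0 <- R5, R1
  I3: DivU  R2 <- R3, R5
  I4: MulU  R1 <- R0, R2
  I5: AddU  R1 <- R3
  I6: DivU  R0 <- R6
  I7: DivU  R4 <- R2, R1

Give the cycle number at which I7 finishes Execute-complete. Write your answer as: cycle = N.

cycle = 37

cycle 1: I1 issues→MulU
cycle 2: I1 reads, I2 issues→IntU
cycle 3: I2 reads, I3 issues→DivU
cycle 4: I2 exec-done, I3 reads
cycle 5: I1 exec-done, I2 writes R0
cycle 6: I1 writes R6
cycle 7: I4 issues→MulU
cycle 11: I3 exec-done
cycle 12: I3 writes R2
cycle 13: I4 reads
cycle 16: I4 exec-done
cycle 17: I4 writes R1
cycle 18: I5 issues→AddU
cycle 19: I5 reads, I6 issues→DivU
cycle 20: I6 reads
cycle 21: I5 exec-done
cycle 22: I5 writes R1
cycle 27: I6 exec-done
cycle 28: I6 writes R0
cycle 29: I7 issues→DivU
cycle 30: I7 reads
cycle 37: I7 exec-done
cycle 38: I7 writes R4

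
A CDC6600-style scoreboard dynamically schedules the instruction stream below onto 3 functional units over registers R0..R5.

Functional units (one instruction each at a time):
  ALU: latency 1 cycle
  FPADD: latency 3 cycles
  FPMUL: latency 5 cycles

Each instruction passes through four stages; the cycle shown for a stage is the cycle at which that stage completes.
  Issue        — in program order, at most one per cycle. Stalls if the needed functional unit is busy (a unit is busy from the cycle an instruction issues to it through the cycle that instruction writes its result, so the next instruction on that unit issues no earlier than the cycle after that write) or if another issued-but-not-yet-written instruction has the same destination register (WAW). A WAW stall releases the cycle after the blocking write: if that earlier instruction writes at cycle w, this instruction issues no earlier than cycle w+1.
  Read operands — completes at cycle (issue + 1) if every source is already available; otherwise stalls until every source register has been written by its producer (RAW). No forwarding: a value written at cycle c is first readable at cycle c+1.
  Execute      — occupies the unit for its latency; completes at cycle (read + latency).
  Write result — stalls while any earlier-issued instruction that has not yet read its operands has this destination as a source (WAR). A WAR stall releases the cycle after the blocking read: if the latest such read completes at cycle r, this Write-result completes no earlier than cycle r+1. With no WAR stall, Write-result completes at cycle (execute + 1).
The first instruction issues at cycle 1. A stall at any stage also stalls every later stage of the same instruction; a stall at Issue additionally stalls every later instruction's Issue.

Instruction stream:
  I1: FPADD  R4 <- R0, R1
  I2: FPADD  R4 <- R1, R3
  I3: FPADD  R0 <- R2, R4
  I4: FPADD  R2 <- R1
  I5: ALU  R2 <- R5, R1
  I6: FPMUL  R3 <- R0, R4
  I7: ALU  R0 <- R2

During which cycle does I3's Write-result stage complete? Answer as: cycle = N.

cycle = 18

[1] I1 issues→FPADD
[2] I1 reads
[5] I1 exec-done
[6] I1 writes R4
[7] I2 issues→FPADD
[8] I2 reads
[11] I2 exec-done
[12] I2 writes R4
[13] I3 issues→FPADD
[14] I3 reads
[17] I3 exec-done
[18] I3 writes R0
[19] I4 issues→FPADD
[20] I4 reads
[23] I4 exec-done
[24] I4 writes R2
[25] I5 issues→ALU
[26] I5 reads · I6 issues→FPMUL
[27] I5 exec-done · I6 reads
[28] I5 writes R2
[29] I7 issues→ALU
[30] I7 reads
[31] I7 exec-done
[32] I6 exec-done · I7 writes R0
[33] I6 writes R3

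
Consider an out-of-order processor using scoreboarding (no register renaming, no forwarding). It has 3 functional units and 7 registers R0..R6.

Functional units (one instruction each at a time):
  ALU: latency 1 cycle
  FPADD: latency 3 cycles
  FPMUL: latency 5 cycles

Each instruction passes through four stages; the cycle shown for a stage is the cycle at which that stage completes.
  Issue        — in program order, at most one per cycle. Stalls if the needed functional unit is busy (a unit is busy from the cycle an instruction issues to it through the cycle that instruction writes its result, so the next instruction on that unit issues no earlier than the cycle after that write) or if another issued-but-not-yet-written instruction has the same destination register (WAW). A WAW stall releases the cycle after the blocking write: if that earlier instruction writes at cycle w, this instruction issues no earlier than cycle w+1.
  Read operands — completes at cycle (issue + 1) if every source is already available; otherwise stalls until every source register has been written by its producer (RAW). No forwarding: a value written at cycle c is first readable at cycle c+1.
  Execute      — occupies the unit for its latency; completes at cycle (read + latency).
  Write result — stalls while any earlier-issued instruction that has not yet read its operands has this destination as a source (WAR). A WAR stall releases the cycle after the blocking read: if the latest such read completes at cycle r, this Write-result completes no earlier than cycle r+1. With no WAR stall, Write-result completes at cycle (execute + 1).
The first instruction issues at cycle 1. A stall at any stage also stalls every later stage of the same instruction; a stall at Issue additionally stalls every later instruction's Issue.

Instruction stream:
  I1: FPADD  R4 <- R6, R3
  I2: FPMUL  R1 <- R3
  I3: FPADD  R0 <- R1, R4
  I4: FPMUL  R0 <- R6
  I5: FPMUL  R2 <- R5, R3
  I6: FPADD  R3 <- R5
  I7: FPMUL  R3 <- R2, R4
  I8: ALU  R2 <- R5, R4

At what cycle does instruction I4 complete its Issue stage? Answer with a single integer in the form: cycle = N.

cycle = 15

cycle 1: issue I1 (FPADD)
cycle 2: I1 read-ops | issue I2 (FPMUL)
cycle 3: I2 read-ops
cycle 5: I1 finished on FPADD
cycle 6: I1→R4
cycle 7: issue I3 (FPADD)
cycle 8: I2 finished on FPMUL
cycle 9: I2→R1
cycle 10: I3 read-ops
cycle 13: I3 finished on FPADD
cycle 14: I3→R0
cycle 15: issue I4 (FPMUL)
cycle 16: I4 read-ops
cycle 21: I4 finished on FPMUL
cycle 22: I4→R0
cycle 23: issue I5 (FPMUL)
cycle 24: I5 read-ops | issue I6 (FPADD)
cycle 25: I6 read-ops
cycle 28: I6 finished on FPADD
cycle 29: I5 finished on FPMUL | I6→R3
cycle 30: I5→R2
cycle 31: issue I7 (FPMUL)
cycle 32: I7 read-ops | issue I8 (ALU)
cycle 33: I8 read-ops
cycle 34: I8 finished on ALU
cycle 35: I8→R2
cycle 37: I7 finished on FPMUL
cycle 38: I7→R3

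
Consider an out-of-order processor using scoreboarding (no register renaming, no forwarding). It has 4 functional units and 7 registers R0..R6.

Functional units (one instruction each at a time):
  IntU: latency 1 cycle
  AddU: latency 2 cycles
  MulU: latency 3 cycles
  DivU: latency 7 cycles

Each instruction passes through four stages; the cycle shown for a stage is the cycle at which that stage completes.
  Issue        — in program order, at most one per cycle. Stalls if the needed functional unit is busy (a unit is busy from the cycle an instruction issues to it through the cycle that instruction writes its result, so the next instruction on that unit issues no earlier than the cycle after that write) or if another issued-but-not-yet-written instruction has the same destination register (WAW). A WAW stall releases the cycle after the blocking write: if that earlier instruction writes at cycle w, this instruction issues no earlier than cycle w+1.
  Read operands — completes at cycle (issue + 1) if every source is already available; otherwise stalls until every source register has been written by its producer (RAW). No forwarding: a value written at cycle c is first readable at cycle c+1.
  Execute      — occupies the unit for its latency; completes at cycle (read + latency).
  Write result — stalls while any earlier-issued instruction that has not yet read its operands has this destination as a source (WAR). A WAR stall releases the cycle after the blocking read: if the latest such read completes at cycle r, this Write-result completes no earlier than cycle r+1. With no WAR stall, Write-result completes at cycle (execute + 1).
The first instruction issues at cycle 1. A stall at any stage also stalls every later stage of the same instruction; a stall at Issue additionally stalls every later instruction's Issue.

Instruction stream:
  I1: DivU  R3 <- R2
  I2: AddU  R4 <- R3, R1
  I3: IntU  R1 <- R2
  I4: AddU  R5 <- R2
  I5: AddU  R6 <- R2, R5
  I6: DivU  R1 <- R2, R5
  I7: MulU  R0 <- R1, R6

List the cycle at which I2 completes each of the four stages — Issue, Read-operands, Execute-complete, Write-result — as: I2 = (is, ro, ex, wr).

I2 = (2, 11, 13, 14)

I1: IS=1 RO=2 EX=9 WR=10
I2: IS=2 RO=11 EX=13 WR=14  [RAW R3: wait I1 write@10]
I3: IS=3 RO=4 EX=5 WR=12  [WAR R1: wait I2 read@11]
I4: IS=15 RO=16 EX=18 WR=19  [struct: AddU busy until I2 writes@14]
I5: IS=20 RO=21 EX=23 WR=24  [struct: AddU busy until I4 writes@19]
I6: IS=21 RO=22 EX=29 WR=30
I7: IS=22 RO=31 EX=34 WR=35  [RAW R1: wait I6 write@30]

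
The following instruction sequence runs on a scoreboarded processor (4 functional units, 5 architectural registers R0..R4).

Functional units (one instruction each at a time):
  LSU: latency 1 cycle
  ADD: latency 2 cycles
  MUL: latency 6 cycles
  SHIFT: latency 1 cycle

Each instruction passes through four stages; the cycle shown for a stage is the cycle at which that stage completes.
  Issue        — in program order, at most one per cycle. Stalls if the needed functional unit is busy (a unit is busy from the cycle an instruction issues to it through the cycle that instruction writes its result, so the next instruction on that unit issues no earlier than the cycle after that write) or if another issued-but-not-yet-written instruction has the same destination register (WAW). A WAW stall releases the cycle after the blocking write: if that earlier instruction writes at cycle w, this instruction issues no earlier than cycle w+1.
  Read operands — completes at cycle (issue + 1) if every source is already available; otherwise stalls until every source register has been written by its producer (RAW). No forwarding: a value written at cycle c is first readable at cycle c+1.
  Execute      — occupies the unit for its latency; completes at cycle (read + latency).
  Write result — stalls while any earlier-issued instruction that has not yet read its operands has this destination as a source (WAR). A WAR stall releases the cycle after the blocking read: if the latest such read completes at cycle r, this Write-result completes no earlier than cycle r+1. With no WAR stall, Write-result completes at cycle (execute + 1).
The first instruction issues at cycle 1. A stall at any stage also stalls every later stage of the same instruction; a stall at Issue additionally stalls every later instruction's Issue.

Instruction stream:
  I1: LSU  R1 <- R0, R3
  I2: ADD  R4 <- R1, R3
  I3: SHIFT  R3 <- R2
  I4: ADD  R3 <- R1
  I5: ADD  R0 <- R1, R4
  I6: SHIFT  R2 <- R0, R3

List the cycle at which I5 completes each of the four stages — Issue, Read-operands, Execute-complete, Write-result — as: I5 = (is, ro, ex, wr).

I5 = (14, 15, 17, 18)

t=1  I1 dispatched to LSU
t=2  I1 operands ready | I2 dispatched to ADD
t=3  I1 complete | I3 dispatched to SHIFT
t=4  R1←I1 | I3 operands ready
t=5  I2 operands ready | I3 complete
t=6  R3←I3
t=7  I2 complete
t=8  R4←I2
t=9  I4 dispatched to ADD
t=10  I4 operands ready
t=12  I4 complete
t=13  R3←I4
t=14  I5 dispatched to ADD
t=15  I5 operands ready | I6 dispatched to SHIFT
t=17  I5 complete
t=18  R0←I5
t=19  I6 operands ready
t=20  I6 complete
t=21  R2←I6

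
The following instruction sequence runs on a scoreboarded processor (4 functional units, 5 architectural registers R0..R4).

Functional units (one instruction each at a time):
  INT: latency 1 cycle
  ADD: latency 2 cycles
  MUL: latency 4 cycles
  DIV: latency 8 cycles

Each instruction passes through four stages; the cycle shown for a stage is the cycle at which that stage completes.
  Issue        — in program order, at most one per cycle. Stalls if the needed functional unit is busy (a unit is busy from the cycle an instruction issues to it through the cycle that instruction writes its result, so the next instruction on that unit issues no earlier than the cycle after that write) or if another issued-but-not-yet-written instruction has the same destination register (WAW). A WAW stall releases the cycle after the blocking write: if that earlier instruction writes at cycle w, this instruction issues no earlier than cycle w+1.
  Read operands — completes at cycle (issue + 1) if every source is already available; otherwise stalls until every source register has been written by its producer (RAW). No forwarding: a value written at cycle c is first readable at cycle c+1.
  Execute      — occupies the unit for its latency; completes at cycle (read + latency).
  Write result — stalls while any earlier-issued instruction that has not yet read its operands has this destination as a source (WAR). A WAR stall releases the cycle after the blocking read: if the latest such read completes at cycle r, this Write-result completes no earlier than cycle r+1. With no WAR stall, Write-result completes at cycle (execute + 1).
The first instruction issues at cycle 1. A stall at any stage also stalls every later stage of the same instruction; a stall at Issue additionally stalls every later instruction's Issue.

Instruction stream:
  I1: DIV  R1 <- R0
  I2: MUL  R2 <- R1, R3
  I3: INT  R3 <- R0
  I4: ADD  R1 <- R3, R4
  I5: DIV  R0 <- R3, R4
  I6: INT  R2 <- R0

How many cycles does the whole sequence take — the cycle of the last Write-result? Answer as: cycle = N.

cycle = 26

1) issue 1, read 2, done 10, write 11
2) issue 2, read 12, done 16, write 17  <RAW R1: wait I1 write@11>
3) issue 3, read 4, done 5, write 13  <WAR R3: wait I2 read@12>
4) issue 12, read 14, done 16, write 17  <WAW R1: wait I1 write@11 / RAW R3: wait I3 write@13>
5) issue 13, read 14, done 22, write 23
6) issue 18, read 24, done 25, write 26  <WAW R2: wait I2 write@17 / RAW R0: wait I5 write@23>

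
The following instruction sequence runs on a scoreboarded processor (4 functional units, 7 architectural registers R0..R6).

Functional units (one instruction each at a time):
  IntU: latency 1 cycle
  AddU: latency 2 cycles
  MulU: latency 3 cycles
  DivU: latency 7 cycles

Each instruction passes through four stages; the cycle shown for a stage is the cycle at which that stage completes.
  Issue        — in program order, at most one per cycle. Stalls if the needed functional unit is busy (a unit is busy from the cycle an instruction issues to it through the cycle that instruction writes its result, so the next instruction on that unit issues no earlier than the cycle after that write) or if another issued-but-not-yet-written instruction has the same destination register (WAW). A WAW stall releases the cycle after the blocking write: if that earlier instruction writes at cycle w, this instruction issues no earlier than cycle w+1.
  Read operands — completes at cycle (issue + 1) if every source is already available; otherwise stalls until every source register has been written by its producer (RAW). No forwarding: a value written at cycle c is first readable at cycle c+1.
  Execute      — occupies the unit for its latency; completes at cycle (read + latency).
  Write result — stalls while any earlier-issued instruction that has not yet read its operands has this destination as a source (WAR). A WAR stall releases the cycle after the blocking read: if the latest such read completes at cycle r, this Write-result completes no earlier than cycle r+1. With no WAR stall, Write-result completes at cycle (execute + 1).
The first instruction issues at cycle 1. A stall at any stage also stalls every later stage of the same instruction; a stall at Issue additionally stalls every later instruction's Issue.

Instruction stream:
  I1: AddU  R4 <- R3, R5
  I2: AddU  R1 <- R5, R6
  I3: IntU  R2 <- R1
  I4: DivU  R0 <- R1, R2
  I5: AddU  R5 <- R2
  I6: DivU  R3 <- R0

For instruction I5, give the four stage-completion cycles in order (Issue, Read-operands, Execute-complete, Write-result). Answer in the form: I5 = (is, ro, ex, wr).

I5 = (11, 14, 16, 17)

cycle 1: I1 dispatched to AddU
cycle 2: I1 operands ready
cycle 4: I1 complete
cycle 5: R4←I1
cycle 6: I2 dispatched to AddU
cycle 7: I2 operands ready · I3 dispatched to IntU
cycle 8: I4 dispatched to DivU
cycle 9: I2 complete
cycle 10: R1←I2
cycle 11: I3 operands ready · I5 dispatched to AddU
cycle 12: I3 complete
cycle 13: R2←I3
cycle 14: I4 operands ready · I5 operands ready
cycle 16: I5 complete
cycle 17: R5←I5
cycle 21: I4 complete
cycle 22: R0←I4
cycle 23: I6 dispatched to DivU
cycle 24: I6 operands ready
cycle 31: I6 complete
cycle 32: R3←I6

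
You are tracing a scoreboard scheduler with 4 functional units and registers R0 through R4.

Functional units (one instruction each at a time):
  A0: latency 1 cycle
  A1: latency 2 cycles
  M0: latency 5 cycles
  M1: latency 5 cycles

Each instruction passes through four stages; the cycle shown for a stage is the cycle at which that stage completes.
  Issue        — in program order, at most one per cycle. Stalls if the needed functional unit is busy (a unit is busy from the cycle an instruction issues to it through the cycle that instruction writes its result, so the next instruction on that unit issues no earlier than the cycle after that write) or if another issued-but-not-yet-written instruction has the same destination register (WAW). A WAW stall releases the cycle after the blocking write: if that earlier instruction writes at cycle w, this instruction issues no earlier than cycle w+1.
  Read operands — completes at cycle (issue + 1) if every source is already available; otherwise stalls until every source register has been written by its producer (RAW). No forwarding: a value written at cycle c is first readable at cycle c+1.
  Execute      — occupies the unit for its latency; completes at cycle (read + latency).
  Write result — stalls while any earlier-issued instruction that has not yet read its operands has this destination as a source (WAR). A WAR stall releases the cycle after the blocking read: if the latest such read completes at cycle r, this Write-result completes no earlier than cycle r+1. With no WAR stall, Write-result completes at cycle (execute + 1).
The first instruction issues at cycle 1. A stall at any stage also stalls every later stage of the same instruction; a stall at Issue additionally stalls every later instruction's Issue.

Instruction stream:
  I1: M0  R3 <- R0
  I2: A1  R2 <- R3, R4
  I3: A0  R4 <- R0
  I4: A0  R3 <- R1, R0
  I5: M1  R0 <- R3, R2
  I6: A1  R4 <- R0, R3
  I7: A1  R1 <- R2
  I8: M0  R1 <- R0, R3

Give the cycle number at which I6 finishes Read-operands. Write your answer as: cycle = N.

[I1] 1/2/7/8
[I2] 2/9/11/12  (RAW R3: wait I1 write@8)
[I3] 3/4/5/10  (WAR R4: wait I2 read@9)
[I4] 11/12/13/14  (struct: A0 busy until I3 writes@10)
[I5] 12/15/20/21  (RAW R3: wait I4 write@14)
[I6] 13/22/24/25  (RAW R0: wait I5 write@21)
[I7] 26/27/29/30  (struct: A1 busy until I6 writes@25)
[I8] 31/32/37/38  (WAW R1: wait I7 write@30)

cycle = 22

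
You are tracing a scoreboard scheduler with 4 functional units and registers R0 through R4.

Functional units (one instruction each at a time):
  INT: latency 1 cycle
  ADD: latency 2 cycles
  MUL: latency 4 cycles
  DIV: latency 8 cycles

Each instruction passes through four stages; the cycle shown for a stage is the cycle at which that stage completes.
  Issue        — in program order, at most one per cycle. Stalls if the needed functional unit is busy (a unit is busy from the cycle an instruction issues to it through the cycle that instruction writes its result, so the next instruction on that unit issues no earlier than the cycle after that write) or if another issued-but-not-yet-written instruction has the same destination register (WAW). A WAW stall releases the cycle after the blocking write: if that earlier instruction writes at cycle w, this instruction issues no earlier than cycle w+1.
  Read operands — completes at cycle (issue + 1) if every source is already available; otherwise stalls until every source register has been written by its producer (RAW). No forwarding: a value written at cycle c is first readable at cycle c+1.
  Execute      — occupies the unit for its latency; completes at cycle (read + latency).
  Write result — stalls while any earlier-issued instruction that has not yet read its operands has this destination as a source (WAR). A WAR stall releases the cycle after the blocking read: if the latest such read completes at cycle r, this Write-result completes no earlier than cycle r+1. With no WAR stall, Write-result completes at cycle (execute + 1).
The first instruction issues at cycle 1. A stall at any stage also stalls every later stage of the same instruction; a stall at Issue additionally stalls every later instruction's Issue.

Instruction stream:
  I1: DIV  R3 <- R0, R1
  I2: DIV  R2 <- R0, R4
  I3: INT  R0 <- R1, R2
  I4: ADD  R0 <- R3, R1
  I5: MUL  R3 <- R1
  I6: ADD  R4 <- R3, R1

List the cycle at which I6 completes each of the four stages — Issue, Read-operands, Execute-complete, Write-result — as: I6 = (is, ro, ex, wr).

cycle 1: I1 dispatched to DIV
cycle 2: I1 operands ready
cycle 10: I1 complete
cycle 11: R3←I1
cycle 12: I2 dispatched to DIV
cycle 13: I2 operands ready | I3 dispatched to INT
cycle 21: I2 complete
cycle 22: R2←I2
cycle 23: I3 operands ready
cycle 24: I3 complete
cycle 25: R0←I3
cycle 26: I4 dispatched to ADD
cycle 27: I4 operands ready | I5 dispatched to MUL
cycle 28: I5 operands ready
cycle 29: I4 complete
cycle 30: R0←I4
cycle 31: I6 dispatched to ADD
cycle 32: I5 complete
cycle 33: R3←I5
cycle 34: I6 operands ready
cycle 36: I6 complete
cycle 37: R4←I6

I6 = (31, 34, 36, 37)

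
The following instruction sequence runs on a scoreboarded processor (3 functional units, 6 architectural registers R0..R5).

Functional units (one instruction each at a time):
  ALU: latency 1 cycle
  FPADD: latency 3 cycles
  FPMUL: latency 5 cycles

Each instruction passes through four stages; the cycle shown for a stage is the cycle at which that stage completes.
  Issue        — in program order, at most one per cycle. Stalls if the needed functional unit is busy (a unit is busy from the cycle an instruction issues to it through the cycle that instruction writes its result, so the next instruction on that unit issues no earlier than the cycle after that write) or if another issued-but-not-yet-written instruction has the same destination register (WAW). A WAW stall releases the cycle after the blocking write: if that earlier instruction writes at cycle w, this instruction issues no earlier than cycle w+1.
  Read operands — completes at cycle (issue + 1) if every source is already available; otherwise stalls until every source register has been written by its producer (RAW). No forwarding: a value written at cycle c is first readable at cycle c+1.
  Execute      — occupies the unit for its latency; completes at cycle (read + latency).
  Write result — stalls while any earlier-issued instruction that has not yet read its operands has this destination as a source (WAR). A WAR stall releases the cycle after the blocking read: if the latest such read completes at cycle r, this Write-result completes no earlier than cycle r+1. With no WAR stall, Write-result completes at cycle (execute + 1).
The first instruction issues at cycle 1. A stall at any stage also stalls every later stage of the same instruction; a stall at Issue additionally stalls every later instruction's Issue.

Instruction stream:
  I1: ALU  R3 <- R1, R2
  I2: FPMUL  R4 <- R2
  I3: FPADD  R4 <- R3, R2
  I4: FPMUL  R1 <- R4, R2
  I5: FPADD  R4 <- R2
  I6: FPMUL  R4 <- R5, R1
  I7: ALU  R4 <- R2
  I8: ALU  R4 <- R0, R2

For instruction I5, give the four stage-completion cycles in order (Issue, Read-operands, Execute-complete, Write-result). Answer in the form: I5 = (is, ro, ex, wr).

I1  is:1  ro:2  ex:3  wr:4
I2  is:2  ro:3  ex:8  wr:9
I3  is:10  ro:11  ex:14  wr:15  — WAW R4: wait I2 write@9
I4  is:11  ro:16  ex:21  wr:22  — RAW R4: wait I3 write@15
I5  is:16  ro:17  ex:20  wr:21  — struct: FPADD busy until I3 writes@15
I6  is:23  ro:24  ex:29  wr:30  — struct: FPMUL busy until I4 writes@22
I7  is:31  ro:32  ex:33  wr:34  — WAW R4: wait I6 write@30
I8  is:35  ro:36  ex:37  wr:38  — struct: ALU busy until I7 writes@34

I5 = (16, 17, 20, 21)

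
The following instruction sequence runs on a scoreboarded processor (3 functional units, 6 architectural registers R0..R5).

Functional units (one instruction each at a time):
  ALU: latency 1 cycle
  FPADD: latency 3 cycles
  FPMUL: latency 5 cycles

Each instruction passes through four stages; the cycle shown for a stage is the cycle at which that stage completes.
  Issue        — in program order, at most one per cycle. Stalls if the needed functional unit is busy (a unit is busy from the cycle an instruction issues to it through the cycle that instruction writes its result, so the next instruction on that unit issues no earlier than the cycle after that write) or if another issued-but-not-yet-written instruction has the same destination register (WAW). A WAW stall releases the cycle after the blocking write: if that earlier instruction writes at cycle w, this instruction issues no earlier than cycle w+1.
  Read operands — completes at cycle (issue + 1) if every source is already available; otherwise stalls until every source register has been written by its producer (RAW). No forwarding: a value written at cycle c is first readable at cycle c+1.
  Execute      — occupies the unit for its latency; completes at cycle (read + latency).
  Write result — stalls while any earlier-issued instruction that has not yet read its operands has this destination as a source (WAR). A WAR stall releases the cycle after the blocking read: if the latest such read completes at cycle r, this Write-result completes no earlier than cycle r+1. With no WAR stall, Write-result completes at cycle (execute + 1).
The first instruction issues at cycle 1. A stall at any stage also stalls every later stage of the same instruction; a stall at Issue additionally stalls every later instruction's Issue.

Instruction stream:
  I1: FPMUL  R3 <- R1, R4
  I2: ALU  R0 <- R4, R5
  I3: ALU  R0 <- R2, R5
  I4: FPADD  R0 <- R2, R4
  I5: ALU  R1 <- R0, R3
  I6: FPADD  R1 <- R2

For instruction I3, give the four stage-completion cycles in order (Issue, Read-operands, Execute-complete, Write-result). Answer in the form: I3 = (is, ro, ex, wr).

I3 = (6, 7, 8, 9)

I1  is:1  ro:2  ex:7  wr:8
I2  is:2  ro:3  ex:4  wr:5
I3  is:6  ro:7  ex:8  wr:9  — struct: ALU busy until I2 writes@5
I4  is:10  ro:11  ex:14  wr:15  — WAW R0: wait I3 write@9
I5  is:11  ro:16  ex:17  wr:18  — RAW R0: wait I4 write@15
I6  is:19  ro:20  ex:23  wr:24  — WAW R1: wait I5 write@18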